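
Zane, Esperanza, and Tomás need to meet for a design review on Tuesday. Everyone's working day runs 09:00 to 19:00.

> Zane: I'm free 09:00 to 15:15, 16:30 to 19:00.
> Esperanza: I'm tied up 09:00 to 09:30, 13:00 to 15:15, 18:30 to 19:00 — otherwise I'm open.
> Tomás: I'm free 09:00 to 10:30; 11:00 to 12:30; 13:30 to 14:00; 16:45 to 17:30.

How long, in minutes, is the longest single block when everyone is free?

90

Zane free: 09:00-15:15, 16:30-19:00.
Esperanza free: 09:30-13:00, 15:15-18:30 (invert busy blocks within the working day).
Tomás free: 09:00-10:30, 11:00-12:30, 13:30-14:00, 16:45-17:30.
Zane ∩ Esperanza: 09:30-13:00, 16:30-18:30.
Zane ∩ Esperanza ∩ Tomás: 09:30-10:30, 11:00-12:30, 16:45-17:30.
Those are the intersection windows.
The longest is 11:00-12:30 at 90 minutes.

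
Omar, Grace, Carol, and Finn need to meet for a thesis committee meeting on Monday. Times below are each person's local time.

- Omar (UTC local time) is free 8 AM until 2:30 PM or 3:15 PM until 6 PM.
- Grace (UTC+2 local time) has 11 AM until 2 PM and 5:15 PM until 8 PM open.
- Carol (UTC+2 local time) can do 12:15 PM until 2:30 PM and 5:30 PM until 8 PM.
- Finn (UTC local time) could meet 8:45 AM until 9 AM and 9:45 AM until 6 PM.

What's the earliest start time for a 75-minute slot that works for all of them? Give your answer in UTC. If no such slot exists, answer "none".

Omar in UTC: 08:00-14:30, 15:15-18:00.
Grace in UTC: 09:00-12:00, 15:15-18:00 (subtract 2h to convert from UTC+2).
Carol in UTC: 10:15-12:30, 15:30-18:00 (subtract 2h to convert from UTC+2).
Finn in UTC: 08:45-09:00, 09:45-18:00.
Omar ∩ Grace: 09:00-12:00, 15:15-18:00.
Omar ∩ Grace ∩ Carol: 10:15-12:00, 15:30-18:00.
Omar ∩ Grace ∩ Carol ∩ Finn: 10:15-12:00, 15:30-18:00.
The first common window of at least 75 minutes is 10:15-12:00, so the earliest start is 10:15.

10:15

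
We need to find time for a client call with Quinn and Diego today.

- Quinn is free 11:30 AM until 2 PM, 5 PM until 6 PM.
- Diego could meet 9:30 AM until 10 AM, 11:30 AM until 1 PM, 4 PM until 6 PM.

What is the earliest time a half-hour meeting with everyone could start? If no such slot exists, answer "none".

11:30

Quinn ∩ Diego: 11:30-13:00, 17:00-18:00.
Those are the intersection windows.
The first common window of at least 30 minutes is 11:30-13:00, so the earliest start is 11:30.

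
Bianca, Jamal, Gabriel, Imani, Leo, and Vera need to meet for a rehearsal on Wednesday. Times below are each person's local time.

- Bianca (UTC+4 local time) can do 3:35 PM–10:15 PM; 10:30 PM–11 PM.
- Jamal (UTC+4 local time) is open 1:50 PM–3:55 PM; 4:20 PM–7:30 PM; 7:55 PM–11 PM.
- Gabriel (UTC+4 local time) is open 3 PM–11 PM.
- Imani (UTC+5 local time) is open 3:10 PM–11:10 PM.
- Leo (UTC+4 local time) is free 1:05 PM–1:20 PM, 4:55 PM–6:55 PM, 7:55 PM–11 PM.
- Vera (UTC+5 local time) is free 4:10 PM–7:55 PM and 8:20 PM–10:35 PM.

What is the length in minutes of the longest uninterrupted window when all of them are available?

Bianca in UTC: 11:35-18:15, 18:30-19:00 (subtract 4h to convert from UTC+4).
Jamal in UTC: 09:50-11:55, 12:20-15:30, 15:55-19:00 (subtract 4h to convert from UTC+4).
Gabriel in UTC: 11:00-19:00 (subtract 4h to convert from UTC+4).
Imani in UTC: 10:10-18:10 (subtract 5h to convert from UTC+5).
Leo in UTC: 09:05-09:20, 12:55-14:55, 15:55-19:00 (subtract 4h to convert from UTC+4).
Vera in UTC: 11:10-14:55, 15:20-17:35 (subtract 5h to convert from UTC+5).
Bianca ∩ Jamal: 11:35-11:55, 12:20-15:30, 15:55-18:15, 18:30-19:00.
Bianca ∩ Jamal ∩ Gabriel: 11:35-11:55, 12:20-15:30, 15:55-18:15, 18:30-19:00.
Bianca ∩ Jamal ∩ Gabriel ∩ Imani: 11:35-11:55, 12:20-15:30, 15:55-18:10.
Bianca ∩ Jamal ∩ Gabriel ∩ Imani ∩ Leo: 12:55-14:55, 15:55-18:10.
Bianca ∩ Jamal ∩ Gabriel ∩ Imani ∩ Leo ∩ Vera: 12:55-14:55, 15:55-17:35.
The longest is 12:55-14:55 at 120 minutes.

120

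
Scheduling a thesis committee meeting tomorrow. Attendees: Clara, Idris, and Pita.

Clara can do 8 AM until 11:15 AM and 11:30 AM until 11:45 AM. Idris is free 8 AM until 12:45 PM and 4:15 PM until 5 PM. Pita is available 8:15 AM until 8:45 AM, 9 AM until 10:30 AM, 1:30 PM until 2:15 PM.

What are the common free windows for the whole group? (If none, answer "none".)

Clara ∩ Idris: 08:00-11:15, 11:30-11:45.
Clara ∩ Idris ∩ Pita: 08:15-08:45, 09:00-10:30.
So the common availability across everyone is 08:15-08:45, 09:00-10:30.

08:15-08:45, 09:00-10:30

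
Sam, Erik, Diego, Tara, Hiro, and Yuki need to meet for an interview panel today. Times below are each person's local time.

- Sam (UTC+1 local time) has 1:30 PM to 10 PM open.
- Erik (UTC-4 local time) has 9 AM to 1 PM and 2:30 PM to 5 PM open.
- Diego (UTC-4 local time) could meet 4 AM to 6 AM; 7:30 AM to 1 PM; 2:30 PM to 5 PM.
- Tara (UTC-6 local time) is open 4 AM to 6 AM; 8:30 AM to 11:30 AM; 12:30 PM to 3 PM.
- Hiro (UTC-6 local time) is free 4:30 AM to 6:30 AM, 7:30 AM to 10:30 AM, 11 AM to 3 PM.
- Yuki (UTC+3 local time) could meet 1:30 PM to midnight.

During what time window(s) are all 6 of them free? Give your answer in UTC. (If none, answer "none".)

Sam in UTC: 12:30-21:00 (subtract 1h to convert from UTC+1).
Erik in UTC: 13:00-17:00, 18:30-21:00 (add 4h to convert from UTC-4).
Diego in UTC: 08:00-10:00, 11:30-17:00, 18:30-21:00 (add 4h to convert from UTC-4).
Tara in UTC: 10:00-12:00, 14:30-17:30, 18:30-21:00 (add 6h to convert from UTC-6).
Hiro in UTC: 10:30-12:30, 13:30-16:30, 17:00-21:00 (add 6h to convert from UTC-6).
Yuki in UTC: 10:30-21:00 (subtract 3h to convert from UTC+3).
Sam ∩ Erik: 13:00-17:00, 18:30-21:00.
Sam ∩ Erik ∩ Diego: 13:00-17:00, 18:30-21:00.
Sam ∩ Erik ∩ Diego ∩ Tara: 14:30-17:00, 18:30-21:00.
Sam ∩ Erik ∩ Diego ∩ Tara ∩ Hiro: 14:30-16:30, 18:30-21:00.
Sam ∩ Erik ∩ Diego ∩ Tara ∩ Hiro ∩ Yuki: 14:30-16:30, 18:30-21:00.

14:30-16:30, 18:30-21:00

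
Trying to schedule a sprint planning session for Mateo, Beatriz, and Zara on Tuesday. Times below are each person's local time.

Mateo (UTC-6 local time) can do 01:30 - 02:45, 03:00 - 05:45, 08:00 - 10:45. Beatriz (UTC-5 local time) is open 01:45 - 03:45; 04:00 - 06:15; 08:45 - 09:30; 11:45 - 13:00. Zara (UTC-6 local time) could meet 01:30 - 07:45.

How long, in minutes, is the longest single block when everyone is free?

135

Mateo in UTC: 07:30-08:45, 09:00-11:45, 14:00-16:45 (add 6h to convert from UTC-6).
Beatriz in UTC: 06:45-08:45, 09:00-11:15, 13:45-14:30, 16:45-18:00 (add 5h to convert from UTC-5).
Zara in UTC: 07:30-13:45 (add 6h to convert from UTC-6).
Mateo ∩ Beatriz: 07:30-08:45, 09:00-11:15, 14:00-14:30.
Mateo ∩ Beatriz ∩ Zara: 07:30-08:45, 09:00-11:15.
The longest is 09:00-11:15 at 135 minutes.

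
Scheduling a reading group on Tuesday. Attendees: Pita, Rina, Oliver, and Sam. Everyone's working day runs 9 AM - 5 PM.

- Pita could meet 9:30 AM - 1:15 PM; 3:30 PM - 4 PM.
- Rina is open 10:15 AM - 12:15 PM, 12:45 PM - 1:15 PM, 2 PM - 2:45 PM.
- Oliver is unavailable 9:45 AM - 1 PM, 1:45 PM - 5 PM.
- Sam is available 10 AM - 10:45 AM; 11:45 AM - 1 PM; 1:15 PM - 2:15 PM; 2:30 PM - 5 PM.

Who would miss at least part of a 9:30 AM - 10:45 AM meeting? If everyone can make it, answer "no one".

Oliver, Rina, Sam

Pita free: 09:30-13:15, 15:30-16:00.
Rina free: 10:15-12:15, 12:45-13:15, 14:00-14:45.
Oliver free: 09:00-09:45, 13:00-13:45 (invert busy blocks within the working day).
Sam free: 10:00-10:45, 11:45-13:00, 13:15-14:15, 14:30-17:00.
Pita: free for 09:30-10:45. Rina: not fully free for 09:30-10:45. Oliver: not fully free for 09:30-10:45. Sam: not fully free for 09:30-10:45.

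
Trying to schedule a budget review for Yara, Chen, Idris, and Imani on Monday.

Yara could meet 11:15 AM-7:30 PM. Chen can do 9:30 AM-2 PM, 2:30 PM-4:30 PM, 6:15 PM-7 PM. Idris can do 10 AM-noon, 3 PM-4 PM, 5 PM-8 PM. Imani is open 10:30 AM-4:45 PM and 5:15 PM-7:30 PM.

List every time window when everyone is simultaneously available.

11:15-12:00, 15:00-16:00, 18:15-19:00

Yara ∩ Chen: 11:15-14:00, 14:30-16:30, 18:15-19:00.
Yara ∩ Chen ∩ Idris: 11:15-12:00, 15:00-16:00, 18:15-19:00.
Yara ∩ Chen ∩ Idris ∩ Imani: 11:15-12:00, 15:00-16:00, 18:15-19:00.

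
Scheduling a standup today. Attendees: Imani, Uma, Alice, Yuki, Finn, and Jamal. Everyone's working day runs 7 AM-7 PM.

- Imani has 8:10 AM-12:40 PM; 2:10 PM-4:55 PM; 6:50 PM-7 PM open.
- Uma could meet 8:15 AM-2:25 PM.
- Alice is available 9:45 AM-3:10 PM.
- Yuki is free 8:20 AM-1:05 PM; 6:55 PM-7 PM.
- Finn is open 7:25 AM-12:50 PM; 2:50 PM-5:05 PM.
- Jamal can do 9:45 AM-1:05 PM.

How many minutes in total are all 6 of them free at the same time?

Imani ∩ Uma: 08:15-12:40, 14:10-14:25.
Imani ∩ Uma ∩ Alice: 09:45-12:40, 14:10-14:25.
Imani ∩ Uma ∩ Alice ∩ Yuki: 09:45-12:40.
Imani ∩ Uma ∩ Alice ∩ Yuki ∩ Finn: 09:45-12:40.
Imani ∩ Uma ∩ Alice ∩ Yuki ∩ Finn ∩ Jamal: 09:45-12:40.
That's a single block of 175 minutes.

175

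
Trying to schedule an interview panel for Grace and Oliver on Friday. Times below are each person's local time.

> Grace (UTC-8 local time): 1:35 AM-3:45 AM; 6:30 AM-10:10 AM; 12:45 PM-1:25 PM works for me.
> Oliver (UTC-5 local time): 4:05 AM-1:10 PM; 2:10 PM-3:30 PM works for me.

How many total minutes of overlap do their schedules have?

Grace in UTC: 09:35-11:45, 14:30-18:10, 20:45-21:25 (add 8h to convert from UTC-8).
Oliver in UTC: 09:05-18:10, 19:10-20:30 (add 5h to convert from UTC-5).
Grace ∩ Oliver: 09:35-11:45, 14:30-18:10.
So the common availability across everyone is 09:35-11:45, 14:30-18:10.
Summing the common windows: 130 + 220 = 350 minutes.

350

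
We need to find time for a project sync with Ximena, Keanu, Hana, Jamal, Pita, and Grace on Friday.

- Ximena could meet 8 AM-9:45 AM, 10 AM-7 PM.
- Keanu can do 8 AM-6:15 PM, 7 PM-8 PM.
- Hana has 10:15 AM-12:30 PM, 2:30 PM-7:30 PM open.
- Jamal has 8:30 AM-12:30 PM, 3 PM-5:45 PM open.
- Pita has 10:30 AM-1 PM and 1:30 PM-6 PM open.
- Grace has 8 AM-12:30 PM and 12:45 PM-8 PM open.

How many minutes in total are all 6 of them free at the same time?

Ximena ∩ Keanu: 08:00-09:45, 10:00-18:15.
Ximena ∩ Keanu ∩ Hana: 10:15-12:30, 14:30-18:15.
Ximena ∩ Keanu ∩ Hana ∩ Jamal: 10:15-12:30, 15:00-17:45.
Ximena ∩ Keanu ∩ Hana ∩ Jamal ∩ Pita: 10:30-12:30, 15:00-17:45.
Ximena ∩ Keanu ∩ Hana ∩ Jamal ∩ Pita ∩ Grace: 10:30-12:30, 15:00-17:45.
Summing the common windows: 120 + 165 = 285 minutes.

285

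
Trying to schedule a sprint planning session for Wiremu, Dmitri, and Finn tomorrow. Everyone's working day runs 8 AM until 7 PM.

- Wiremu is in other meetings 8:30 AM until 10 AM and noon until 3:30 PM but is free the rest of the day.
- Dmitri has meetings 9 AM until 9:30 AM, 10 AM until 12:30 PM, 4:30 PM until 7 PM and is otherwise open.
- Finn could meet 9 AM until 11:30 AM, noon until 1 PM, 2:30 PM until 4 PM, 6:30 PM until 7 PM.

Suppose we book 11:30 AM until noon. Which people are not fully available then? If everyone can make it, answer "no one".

Dmitri, Finn

Wiremu free: 08:00-08:30, 10:00-12:00, 15:30-19:00 (invert busy blocks within the working day).
Dmitri free: 08:00-09:00, 09:30-10:00, 12:30-16:30 (invert busy blocks within the working day).
Finn free: 09:00-11:30, 12:00-13:00, 14:30-16:00, 18:30-19:00.
Wiremu: free for 11:30-12:00. Dmitri: not fully free for 11:30-12:00. Finn: not fully free for 11:30-12:00.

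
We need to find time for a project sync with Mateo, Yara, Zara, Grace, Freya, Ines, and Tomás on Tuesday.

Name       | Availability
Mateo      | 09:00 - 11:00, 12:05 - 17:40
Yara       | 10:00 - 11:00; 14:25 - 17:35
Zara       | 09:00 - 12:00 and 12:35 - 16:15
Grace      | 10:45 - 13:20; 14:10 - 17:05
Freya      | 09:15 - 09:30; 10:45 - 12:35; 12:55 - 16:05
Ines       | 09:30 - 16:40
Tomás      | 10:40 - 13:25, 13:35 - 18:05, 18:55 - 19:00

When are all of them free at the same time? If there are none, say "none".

Mateo ∩ Yara: 10:00-11:00, 14:25-17:35.
Mateo ∩ Yara ∩ Zara: 10:00-11:00, 14:25-16:15.
Mateo ∩ Yara ∩ Zara ∩ Grace: 10:45-11:00, 14:25-16:15.
Mateo ∩ Yara ∩ Zara ∩ Grace ∩ Freya: 10:45-11:00, 14:25-16:05.
Mateo ∩ Yara ∩ Zara ∩ Grace ∩ Freya ∩ Ines: 10:45-11:00, 14:25-16:05.
Mateo ∩ Yara ∩ Zara ∩ Grace ∩ Freya ∩ Ines ∩ Tomás: 10:45-11:00, 14:25-16:05.

10:45-11:00, 14:25-16:05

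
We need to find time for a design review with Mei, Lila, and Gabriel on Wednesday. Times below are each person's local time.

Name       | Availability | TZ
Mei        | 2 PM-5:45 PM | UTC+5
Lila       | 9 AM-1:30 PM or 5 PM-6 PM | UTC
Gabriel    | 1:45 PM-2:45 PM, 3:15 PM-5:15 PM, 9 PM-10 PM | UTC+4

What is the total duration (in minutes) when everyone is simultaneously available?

150

Mei in UTC: 09:00-12:45 (subtract 5h to convert from UTC+5).
Lila in UTC: 09:00-13:30, 17:00-18:00.
Gabriel in UTC: 09:45-10:45, 11:15-13:15, 17:00-18:00 (subtract 4h to convert from UTC+4).
Mei ∩ Lila: 09:00-12:45.
Mei ∩ Lila ∩ Gabriel: 09:45-10:45, 11:15-12:45.
Those are the intersection windows.
Summing the common windows: 60 + 90 = 150 minutes.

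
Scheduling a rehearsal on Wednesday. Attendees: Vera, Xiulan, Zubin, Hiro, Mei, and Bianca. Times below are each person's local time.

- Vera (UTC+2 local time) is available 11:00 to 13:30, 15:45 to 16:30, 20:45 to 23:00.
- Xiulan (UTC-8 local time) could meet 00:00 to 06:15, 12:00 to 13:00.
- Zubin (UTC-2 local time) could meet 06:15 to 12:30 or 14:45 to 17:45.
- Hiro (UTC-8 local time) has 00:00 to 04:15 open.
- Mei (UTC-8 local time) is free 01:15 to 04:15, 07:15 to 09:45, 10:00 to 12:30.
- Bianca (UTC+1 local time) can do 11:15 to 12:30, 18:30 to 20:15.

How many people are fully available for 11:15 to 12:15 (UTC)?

4

Vera in UTC: 09:00-11:30, 13:45-14:30, 18:45-21:00 (subtract 2h to convert from UTC+2).
Xiulan in UTC: 08:00-14:15, 20:00-21:00 (add 8h to convert from UTC-8).
Zubin in UTC: 08:15-14:30, 16:45-19:45 (add 2h to convert from UTC-2).
Hiro in UTC: 08:00-12:15 (add 8h to convert from UTC-8).
Mei in UTC: 09:15-12:15, 15:15-17:45, 18:00-20:30 (add 8h to convert from UTC-8).
Bianca in UTC: 10:15-11:30, 17:30-19:15 (subtract 1h to convert from UTC+1).
Xiulan, Zubin, Hiro, and Mei can make the full 11:15-12:15 slot — that's 4.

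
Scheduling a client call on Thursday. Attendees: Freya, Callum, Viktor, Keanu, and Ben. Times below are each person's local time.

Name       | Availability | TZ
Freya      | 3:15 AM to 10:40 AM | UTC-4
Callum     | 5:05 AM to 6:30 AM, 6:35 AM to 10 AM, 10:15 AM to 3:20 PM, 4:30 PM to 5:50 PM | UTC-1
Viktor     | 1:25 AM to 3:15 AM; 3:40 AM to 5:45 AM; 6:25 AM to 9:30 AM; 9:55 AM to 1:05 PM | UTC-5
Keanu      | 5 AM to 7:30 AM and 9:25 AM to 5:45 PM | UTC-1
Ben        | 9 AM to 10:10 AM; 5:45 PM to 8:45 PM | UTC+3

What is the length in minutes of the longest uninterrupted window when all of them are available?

0

Freya in UTC: 07:15-14:40 (add 4h to convert from UTC-4).
Callum in UTC: 06:05-07:30, 07:35-11:00, 11:15-16:20, 17:30-18:50 (add 1h to convert from UTC-1).
Viktor in UTC: 06:25-08:15, 08:40-10:45, 11:25-14:30, 14:55-18:05 (add 5h to convert from UTC-5).
Keanu in UTC: 06:00-08:30, 10:25-18:45 (add 1h to convert from UTC-1).
Ben in UTC: 06:00-07:10, 14:45-17:45 (subtract 3h to convert from UTC+3).
Freya ∩ Callum: 07:15-07:30, 07:35-11:00, 11:15-14:40.
Freya ∩ Callum ∩ Viktor: 07:15-07:30, 07:35-08:15, 08:40-10:45, 11:25-14:30.
Freya ∩ Callum ∩ Viktor ∩ Keanu: 07:15-07:30, 07:35-08:15, 10:25-10:45, 11:25-14:30.
Freya ∩ Callum ∩ Viktor ∩ Keanu ∩ Ben: ∅.
There is no time when everyone is free.
No common window exists, so the longest block is 0 minutes.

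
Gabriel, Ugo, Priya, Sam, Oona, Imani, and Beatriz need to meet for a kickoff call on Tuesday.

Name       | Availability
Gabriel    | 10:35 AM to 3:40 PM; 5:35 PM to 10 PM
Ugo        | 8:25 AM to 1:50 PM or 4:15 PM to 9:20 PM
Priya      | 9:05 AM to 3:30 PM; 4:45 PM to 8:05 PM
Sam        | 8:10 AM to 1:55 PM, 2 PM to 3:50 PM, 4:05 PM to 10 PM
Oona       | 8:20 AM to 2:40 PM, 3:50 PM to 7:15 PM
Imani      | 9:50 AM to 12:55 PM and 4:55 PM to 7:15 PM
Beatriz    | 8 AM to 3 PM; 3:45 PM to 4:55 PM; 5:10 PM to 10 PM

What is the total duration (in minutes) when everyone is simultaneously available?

240

Gabriel ∩ Ugo: 10:35-13:50, 17:35-21:20.
Gabriel ∩ Ugo ∩ Priya: 10:35-13:50, 17:35-20:05.
Gabriel ∩ Ugo ∩ Priya ∩ Sam: 10:35-13:50, 17:35-20:05.
Gabriel ∩ Ugo ∩ Priya ∩ Sam ∩ Oona: 10:35-13:50, 17:35-19:15.
Gabriel ∩ Ugo ∩ Priya ∩ Sam ∩ Oona ∩ Imani: 10:35-12:55, 17:35-19:15.
Gabriel ∩ Ugo ∩ Priya ∩ Sam ∩ Oona ∩ Imani ∩ Beatriz: 10:35-12:55, 17:35-19:15.
Those are the intersection windows.
Summing the common windows: 140 + 100 = 240 minutes.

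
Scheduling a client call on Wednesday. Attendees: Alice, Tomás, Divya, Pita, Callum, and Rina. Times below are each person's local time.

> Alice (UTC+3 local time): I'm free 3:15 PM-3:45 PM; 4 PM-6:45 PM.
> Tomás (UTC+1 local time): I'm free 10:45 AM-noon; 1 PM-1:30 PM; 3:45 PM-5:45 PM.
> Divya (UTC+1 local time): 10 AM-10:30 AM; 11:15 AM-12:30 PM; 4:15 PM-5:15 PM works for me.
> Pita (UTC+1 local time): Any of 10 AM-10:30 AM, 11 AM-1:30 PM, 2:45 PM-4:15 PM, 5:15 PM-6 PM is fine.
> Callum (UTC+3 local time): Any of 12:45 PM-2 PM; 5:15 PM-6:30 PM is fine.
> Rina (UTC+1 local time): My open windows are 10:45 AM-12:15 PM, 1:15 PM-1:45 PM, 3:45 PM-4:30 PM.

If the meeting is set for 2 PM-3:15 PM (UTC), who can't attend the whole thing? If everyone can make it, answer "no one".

Callum, Divya, Rina, Tomás

Alice in UTC: 12:15-12:45, 13:00-15:45 (subtract 3h to convert from UTC+3).
Tomás in UTC: 09:45-11:00, 12:00-12:30, 14:45-16:45 (subtract 1h to convert from UTC+1).
Divya in UTC: 09:00-09:30, 10:15-11:30, 15:15-16:15 (subtract 1h to convert from UTC+1).
Pita in UTC: 09:00-09:30, 10:00-12:30, 13:45-15:15, 16:15-17:00 (subtract 1h to convert from UTC+1).
Callum in UTC: 09:45-11:00, 14:15-15:30 (subtract 3h to convert from UTC+3).
Rina in UTC: 09:45-11:15, 12:15-12:45, 14:45-15:30 (subtract 1h to convert from UTC+1).
Alice: free for 14:00-15:15. Tomás: not fully free for 14:00-15:15. Divya: not fully free for 14:00-15:15. Pita: free for 14:00-15:15. Callum: not fully free for 14:00-15:15. Rina: not fully free for 14:00-15:15.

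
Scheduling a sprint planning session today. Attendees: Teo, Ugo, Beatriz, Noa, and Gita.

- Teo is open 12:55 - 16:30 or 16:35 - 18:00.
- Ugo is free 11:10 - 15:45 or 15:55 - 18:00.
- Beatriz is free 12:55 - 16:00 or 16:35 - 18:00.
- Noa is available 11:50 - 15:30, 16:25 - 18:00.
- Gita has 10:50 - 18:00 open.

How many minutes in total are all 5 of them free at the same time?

240

Teo ∩ Ugo: 12:55-15:45, 15:55-16:30, 16:35-18:00.
Teo ∩ Ugo ∩ Beatriz: 12:55-15:45, 15:55-16:00, 16:35-18:00.
Teo ∩ Ugo ∩ Beatriz ∩ Noa: 12:55-15:30, 16:35-18:00.
Teo ∩ Ugo ∩ Beatriz ∩ Noa ∩ Gita: 12:55-15:30, 16:35-18:00.
So the common availability across everyone is 12:55-15:30, 16:35-18:00.
Summing the common windows: 155 + 85 = 240 minutes.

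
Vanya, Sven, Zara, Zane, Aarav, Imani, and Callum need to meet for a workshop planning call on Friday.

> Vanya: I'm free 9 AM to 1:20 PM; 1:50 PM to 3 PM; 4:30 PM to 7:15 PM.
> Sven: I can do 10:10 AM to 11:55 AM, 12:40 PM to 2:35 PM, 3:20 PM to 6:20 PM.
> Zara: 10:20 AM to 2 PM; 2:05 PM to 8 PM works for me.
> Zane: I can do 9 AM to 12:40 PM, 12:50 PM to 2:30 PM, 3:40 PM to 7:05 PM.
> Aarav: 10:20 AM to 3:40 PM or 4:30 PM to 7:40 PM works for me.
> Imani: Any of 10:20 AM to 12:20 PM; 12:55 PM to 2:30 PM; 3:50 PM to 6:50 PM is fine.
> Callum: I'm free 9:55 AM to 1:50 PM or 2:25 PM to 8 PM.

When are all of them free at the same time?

Vanya ∩ Sven: 10:10-11:55, 12:40-13:20, 13:50-14:35, 16:30-18:20.
Vanya ∩ Sven ∩ Zara: 10:20-11:55, 12:40-13:20, 13:50-14:00, 14:05-14:35, 16:30-18:20.
Vanya ∩ Sven ∩ Zara ∩ Zane: 10:20-11:55, 12:50-13:20, 13:50-14:00, 14:05-14:30, 16:30-18:20.
Vanya ∩ Sven ∩ Zara ∩ Zane ∩ Aarav: 10:20-11:55, 12:50-13:20, 13:50-14:00, 14:05-14:30, 16:30-18:20.
Vanya ∩ Sven ∩ Zara ∩ Zane ∩ Aarav ∩ Imani: 10:20-11:55, 12:55-13:20, 13:50-14:00, 14:05-14:30, 16:30-18:20.
Vanya ∩ Sven ∩ Zara ∩ Zane ∩ Aarav ∩ Imani ∩ Callum: 10:20-11:55, 12:55-13:20, 14:25-14:30, 16:30-18:20.
So the common availability across everyone is 10:20-11:55, 12:55-13:20, 14:25-14:30, 16:30-18:20.

10:20-11:55, 12:55-13:20, 14:25-14:30, 16:30-18:20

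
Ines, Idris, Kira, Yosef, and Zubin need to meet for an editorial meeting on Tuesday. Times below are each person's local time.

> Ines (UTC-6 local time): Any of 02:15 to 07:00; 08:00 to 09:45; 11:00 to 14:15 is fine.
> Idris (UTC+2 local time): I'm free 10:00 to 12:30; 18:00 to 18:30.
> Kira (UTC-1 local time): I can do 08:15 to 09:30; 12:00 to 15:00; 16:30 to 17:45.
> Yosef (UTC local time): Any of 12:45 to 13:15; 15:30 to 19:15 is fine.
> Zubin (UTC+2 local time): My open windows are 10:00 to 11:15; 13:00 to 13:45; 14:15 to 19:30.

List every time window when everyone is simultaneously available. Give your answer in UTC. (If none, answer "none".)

Ines in UTC: 08:15-13:00, 14:00-15:45, 17:00-20:15 (add 6h to convert from UTC-6).
Idris in UTC: 08:00-10:30, 16:00-16:30 (subtract 2h to convert from UTC+2).
Kira in UTC: 09:15-10:30, 13:00-16:00, 17:30-18:45 (add 1h to convert from UTC-1).
Yosef in UTC: 12:45-13:15, 15:30-19:15.
Zubin in UTC: 08:00-09:15, 11:00-11:45, 12:15-17:30 (subtract 2h to convert from UTC+2).
Ines ∩ Idris: 08:15-10:30.
Ines ∩ Idris ∩ Kira: 09:15-10:30.
Ines ∩ Idris ∩ Kira ∩ Yosef: ∅.
Ines ∩ Idris ∩ Kira ∩ Yosef ∩ Zubin: ∅.
There is no time when everyone is free.

none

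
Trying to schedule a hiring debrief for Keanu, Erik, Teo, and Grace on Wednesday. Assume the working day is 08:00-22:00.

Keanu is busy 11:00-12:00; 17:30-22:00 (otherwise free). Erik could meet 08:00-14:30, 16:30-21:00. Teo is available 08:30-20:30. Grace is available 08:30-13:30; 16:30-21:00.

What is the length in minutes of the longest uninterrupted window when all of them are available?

Keanu free: 08:00-11:00, 12:00-17:30 (invert busy blocks within the working day).
Erik free: 08:00-14:30, 16:30-21:00.
Teo free: 08:30-20:30.
Grace free: 08:30-13:30, 16:30-21:00.
Keanu ∩ Erik: 08:00-11:00, 12:00-14:30, 16:30-17:30.
Keanu ∩ Erik ∩ Teo: 08:30-11:00, 12:00-14:30, 16:30-17:30.
Keanu ∩ Erik ∩ Teo ∩ Grace: 08:30-11:00, 12:00-13:30, 16:30-17:30.
The longest is 08:30-11:00 at 150 minutes.

150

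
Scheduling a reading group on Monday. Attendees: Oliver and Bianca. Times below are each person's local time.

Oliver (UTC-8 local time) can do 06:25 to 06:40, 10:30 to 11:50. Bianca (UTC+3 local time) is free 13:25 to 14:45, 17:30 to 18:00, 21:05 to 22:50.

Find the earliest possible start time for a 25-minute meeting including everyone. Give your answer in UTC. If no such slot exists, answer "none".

18:30

Oliver in UTC: 14:25-14:40, 18:30-19:50 (add 8h to convert from UTC-8).
Bianca in UTC: 10:25-11:45, 14:30-15:00, 18:05-19:50 (subtract 3h to convert from UTC+3).
Oliver ∩ Bianca: 14:30-14:40, 18:30-19:50.
The first common window of at least 25 minutes is 18:30-19:50, so the earliest start is 18:30.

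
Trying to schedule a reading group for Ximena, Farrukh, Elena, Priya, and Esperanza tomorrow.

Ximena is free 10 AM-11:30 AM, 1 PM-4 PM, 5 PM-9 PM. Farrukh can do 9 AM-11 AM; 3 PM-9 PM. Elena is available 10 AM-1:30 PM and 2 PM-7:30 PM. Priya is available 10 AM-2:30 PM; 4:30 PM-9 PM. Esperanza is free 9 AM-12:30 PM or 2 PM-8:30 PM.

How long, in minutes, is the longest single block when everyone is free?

Ximena ∩ Farrukh: 10:00-11:00, 15:00-16:00, 17:00-21:00.
Ximena ∩ Farrukh ∩ Elena: 10:00-11:00, 15:00-16:00, 17:00-19:30.
Ximena ∩ Farrukh ∩ Elena ∩ Priya: 10:00-11:00, 17:00-19:30.
Ximena ∩ Farrukh ∩ Elena ∩ Priya ∩ Esperanza: 10:00-11:00, 17:00-19:30.
So the common availability across everyone is 10:00-11:00, 17:00-19:30.
The longest is 17:00-19:30 at 150 minutes.

150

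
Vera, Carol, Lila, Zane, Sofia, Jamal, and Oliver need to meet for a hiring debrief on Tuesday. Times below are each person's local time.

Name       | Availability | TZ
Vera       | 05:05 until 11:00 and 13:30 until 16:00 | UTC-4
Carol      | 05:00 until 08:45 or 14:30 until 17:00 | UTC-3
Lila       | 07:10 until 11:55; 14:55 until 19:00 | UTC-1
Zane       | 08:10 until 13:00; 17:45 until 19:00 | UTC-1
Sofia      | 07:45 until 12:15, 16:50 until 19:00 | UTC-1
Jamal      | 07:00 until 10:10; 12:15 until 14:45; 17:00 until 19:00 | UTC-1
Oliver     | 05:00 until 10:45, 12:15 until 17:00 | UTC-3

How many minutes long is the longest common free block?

120

Vera in UTC: 09:05-15:00, 17:30-20:00 (add 4h to convert from UTC-4).
Carol in UTC: 08:00-11:45, 17:30-20:00 (add 3h to convert from UTC-3).
Lila in UTC: 08:10-12:55, 15:55-20:00 (add 1h to convert from UTC-1).
Zane in UTC: 09:10-14:00, 18:45-20:00 (add 1h to convert from UTC-1).
Sofia in UTC: 08:45-13:15, 17:50-20:00 (add 1h to convert from UTC-1).
Jamal in UTC: 08:00-11:10, 13:15-15:45, 18:00-20:00 (add 1h to convert from UTC-1).
Oliver in UTC: 08:00-13:45, 15:15-20:00 (add 3h to convert from UTC-3).
Vera ∩ Carol: 09:05-11:45, 17:30-20:00.
Vera ∩ Carol ∩ Lila: 09:05-11:45, 17:30-20:00.
Vera ∩ Carol ∩ Lila ∩ Zane: 09:10-11:45, 18:45-20:00.
Vera ∩ Carol ∩ Lila ∩ Zane ∩ Sofia: 09:10-11:45, 18:45-20:00.
Vera ∩ Carol ∩ Lila ∩ Zane ∩ Sofia ∩ Jamal: 09:10-11:10, 18:45-20:00.
Vera ∩ Carol ∩ Lila ∩ Zane ∩ Sofia ∩ Jamal ∩ Oliver: 09:10-11:10, 18:45-20:00.
Those are the intersection windows.
The longest is 09:10-11:10 at 120 minutes.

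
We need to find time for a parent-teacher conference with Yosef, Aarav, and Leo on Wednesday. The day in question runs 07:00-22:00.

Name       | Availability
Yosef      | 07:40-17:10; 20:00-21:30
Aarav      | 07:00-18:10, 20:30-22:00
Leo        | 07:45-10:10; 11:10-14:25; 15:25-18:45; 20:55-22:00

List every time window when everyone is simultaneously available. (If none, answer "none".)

Yosef ∩ Aarav: 07:40-17:10, 20:30-21:30.
Yosef ∩ Aarav ∩ Leo: 07:45-10:10, 11:10-14:25, 15:25-17:10, 20:55-21:30.
Those are the intersection windows.

07:45-10:10, 11:10-14:25, 15:25-17:10, 20:55-21:30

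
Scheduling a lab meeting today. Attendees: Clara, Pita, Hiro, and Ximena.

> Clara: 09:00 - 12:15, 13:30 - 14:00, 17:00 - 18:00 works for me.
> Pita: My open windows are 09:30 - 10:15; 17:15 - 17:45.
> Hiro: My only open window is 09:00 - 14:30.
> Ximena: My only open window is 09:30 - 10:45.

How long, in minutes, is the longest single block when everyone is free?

45

Clara ∩ Pita: 09:30-10:15, 17:15-17:45.
Clara ∩ Pita ∩ Hiro: 09:30-10:15.
Clara ∩ Pita ∩ Hiro ∩ Ximena: 09:30-10:15.
The longest is 09:30-10:15 at 45 minutes.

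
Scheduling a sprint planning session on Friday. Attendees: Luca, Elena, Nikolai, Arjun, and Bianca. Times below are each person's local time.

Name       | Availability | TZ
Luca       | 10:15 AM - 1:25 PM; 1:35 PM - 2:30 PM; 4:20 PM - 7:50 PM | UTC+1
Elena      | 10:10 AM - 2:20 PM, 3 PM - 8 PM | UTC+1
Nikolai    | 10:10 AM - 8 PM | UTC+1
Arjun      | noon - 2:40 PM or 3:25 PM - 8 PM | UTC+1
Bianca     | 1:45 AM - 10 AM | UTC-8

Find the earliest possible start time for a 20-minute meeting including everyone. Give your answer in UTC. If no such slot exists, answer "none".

11:00

Luca in UTC: 09:15-12:25, 12:35-13:30, 15:20-18:50 (subtract 1h to convert from UTC+1).
Elena in UTC: 09:10-13:20, 14:00-19:00 (subtract 1h to convert from UTC+1).
Nikolai in UTC: 09:10-19:00 (subtract 1h to convert from UTC+1).
Arjun in UTC: 11:00-13:40, 14:25-19:00 (subtract 1h to convert from UTC+1).
Bianca in UTC: 09:45-18:00 (add 8h to convert from UTC-8).
Luca ∩ Elena: 09:15-12:25, 12:35-13:20, 15:20-18:50.
Luca ∩ Elena ∩ Nikolai: 09:15-12:25, 12:35-13:20, 15:20-18:50.
Luca ∩ Elena ∩ Nikolai ∩ Arjun: 11:00-12:25, 12:35-13:20, 15:20-18:50.
Luca ∩ Elena ∩ Nikolai ∩ Arjun ∩ Bianca: 11:00-12:25, 12:35-13:20, 15:20-18:00.
The first common window of at least 20 minutes is 11:00-12:25, so the earliest start is 11:00.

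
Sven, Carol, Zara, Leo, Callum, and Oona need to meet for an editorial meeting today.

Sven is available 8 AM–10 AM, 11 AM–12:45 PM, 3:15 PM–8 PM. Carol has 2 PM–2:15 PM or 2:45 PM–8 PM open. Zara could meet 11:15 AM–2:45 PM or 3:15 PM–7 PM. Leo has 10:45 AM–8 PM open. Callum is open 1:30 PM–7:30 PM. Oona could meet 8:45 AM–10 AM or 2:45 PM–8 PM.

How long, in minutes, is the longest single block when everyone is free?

Sven ∩ Carol: 15:15-20:00.
Sven ∩ Carol ∩ Zara: 15:15-19:00.
Sven ∩ Carol ∩ Zara ∩ Leo: 15:15-19:00.
Sven ∩ Carol ∩ Zara ∩ Leo ∩ Callum: 15:15-19:00.
Sven ∩ Carol ∩ Zara ∩ Leo ∩ Callum ∩ Oona: 15:15-19:00.
So the common availability across everyone is 15:15-19:00.
The longest is 15:15-19:00 at 225 minutes.

225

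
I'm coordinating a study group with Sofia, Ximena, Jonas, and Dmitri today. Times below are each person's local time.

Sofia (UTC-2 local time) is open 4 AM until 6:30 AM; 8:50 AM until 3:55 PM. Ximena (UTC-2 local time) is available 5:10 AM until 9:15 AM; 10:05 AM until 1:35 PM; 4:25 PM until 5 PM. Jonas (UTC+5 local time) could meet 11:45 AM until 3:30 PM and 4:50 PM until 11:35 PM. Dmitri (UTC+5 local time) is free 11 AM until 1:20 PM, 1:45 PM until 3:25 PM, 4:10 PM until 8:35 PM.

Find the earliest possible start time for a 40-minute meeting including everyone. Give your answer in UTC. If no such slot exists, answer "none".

Sofia in UTC: 06:00-08:30, 10:50-17:55 (add 2h to convert from UTC-2).
Ximena in UTC: 07:10-11:15, 12:05-15:35, 18:25-19:00 (add 2h to convert from UTC-2).
Jonas in UTC: 06:45-10:30, 11:50-18:35 (subtract 5h to convert from UTC+5).
Dmitri in UTC: 06:00-08:20, 08:45-10:25, 11:10-15:35 (subtract 5h to convert from UTC+5).
Sofia ∩ Ximena: 07:10-08:30, 10:50-11:15, 12:05-15:35.
Sofia ∩ Ximena ∩ Jonas: 07:10-08:30, 12:05-15:35.
Sofia ∩ Ximena ∩ Jonas ∩ Dmitri: 07:10-08:20, 12:05-15:35.
The first common window of at least 40 minutes is 07:10-08:20, so the earliest start is 07:10.

07:10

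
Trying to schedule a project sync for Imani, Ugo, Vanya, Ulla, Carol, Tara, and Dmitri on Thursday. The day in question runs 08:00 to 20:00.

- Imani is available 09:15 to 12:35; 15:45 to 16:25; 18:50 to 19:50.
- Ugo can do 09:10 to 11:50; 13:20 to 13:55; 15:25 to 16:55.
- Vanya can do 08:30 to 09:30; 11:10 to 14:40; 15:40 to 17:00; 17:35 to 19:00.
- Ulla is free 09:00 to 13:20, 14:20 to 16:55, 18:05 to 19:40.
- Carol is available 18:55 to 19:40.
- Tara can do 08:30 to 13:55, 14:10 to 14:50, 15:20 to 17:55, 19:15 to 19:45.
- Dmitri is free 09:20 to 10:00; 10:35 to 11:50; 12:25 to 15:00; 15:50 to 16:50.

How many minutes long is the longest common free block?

Imani ∩ Ugo: 09:15-11:50, 15:45-16:25.
Imani ∩ Ugo ∩ Vanya: 09:15-09:30, 11:10-11:50, 15:45-16:25.
Imani ∩ Ugo ∩ Vanya ∩ Ulla: 09:15-09:30, 11:10-11:50, 15:45-16:25.
Imani ∩ Ugo ∩ Vanya ∩ Ulla ∩ Carol: ∅.
Imani ∩ Ugo ∩ Vanya ∩ Ulla ∩ Carol ∩ Tara: ∅.
Imani ∩ Ugo ∩ Vanya ∩ Ulla ∩ Carol ∩ Tara ∩ Dmitri: ∅.
There is no time when everyone is free.
No common window exists, so the longest block is 0 minutes.

0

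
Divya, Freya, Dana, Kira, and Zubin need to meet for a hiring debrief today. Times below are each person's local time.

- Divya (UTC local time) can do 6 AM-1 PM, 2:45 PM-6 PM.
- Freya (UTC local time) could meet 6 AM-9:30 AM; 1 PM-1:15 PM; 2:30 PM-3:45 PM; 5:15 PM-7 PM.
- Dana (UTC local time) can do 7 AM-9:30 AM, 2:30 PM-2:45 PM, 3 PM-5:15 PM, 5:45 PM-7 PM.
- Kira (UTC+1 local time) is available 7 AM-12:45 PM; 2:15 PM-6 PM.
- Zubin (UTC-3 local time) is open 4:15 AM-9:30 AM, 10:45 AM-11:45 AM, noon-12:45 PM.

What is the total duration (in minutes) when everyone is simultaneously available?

180

Divya in UTC: 06:00-13:00, 14:45-18:00.
Freya in UTC: 06:00-09:30, 13:00-13:15, 14:30-15:45, 17:15-19:00.
Dana in UTC: 07:00-09:30, 14:30-14:45, 15:00-17:15, 17:45-19:00.
Kira in UTC: 06:00-11:45, 13:15-17:00 (subtract 1h to convert from UTC+1).
Zubin in UTC: 07:15-12:30, 13:45-14:45, 15:00-15:45 (add 3h to convert from UTC-3).
Divya ∩ Freya: 06:00-09:30, 14:45-15:45, 17:15-18:00.
Divya ∩ Freya ∩ Dana: 07:00-09:30, 15:00-15:45, 17:45-18:00.
Divya ∩ Freya ∩ Dana ∩ Kira: 07:00-09:30, 15:00-15:45.
Divya ∩ Freya ∩ Dana ∩ Kira ∩ Zubin: 07:15-09:30, 15:00-15:45.
Those are the intersection windows.
Summing the common windows: 135 + 45 = 180 minutes.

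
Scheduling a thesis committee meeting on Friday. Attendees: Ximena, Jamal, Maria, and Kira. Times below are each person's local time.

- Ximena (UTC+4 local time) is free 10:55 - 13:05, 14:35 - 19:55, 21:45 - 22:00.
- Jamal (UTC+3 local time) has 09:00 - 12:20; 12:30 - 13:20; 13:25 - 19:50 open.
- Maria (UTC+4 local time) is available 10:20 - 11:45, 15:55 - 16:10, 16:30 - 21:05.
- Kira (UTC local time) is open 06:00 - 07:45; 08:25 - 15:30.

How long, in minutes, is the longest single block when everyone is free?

Ximena in UTC: 06:55-09:05, 10:35-15:55, 17:45-18:00 (subtract 4h to convert from UTC+4).
Jamal in UTC: 06:00-09:20, 09:30-10:20, 10:25-16:50 (subtract 3h to convert from UTC+3).
Maria in UTC: 06:20-07:45, 11:55-12:10, 12:30-17:05 (subtract 4h to convert from UTC+4).
Kira in UTC: 06:00-07:45, 08:25-15:30.
Ximena ∩ Jamal: 06:55-09:05, 10:35-15:55.
Ximena ∩ Jamal ∩ Maria: 06:55-07:45, 11:55-12:10, 12:30-15:55.
Ximena ∩ Jamal ∩ Maria ∩ Kira: 06:55-07:45, 11:55-12:10, 12:30-15:30.
The longest is 12:30-15:30 at 180 minutes.

180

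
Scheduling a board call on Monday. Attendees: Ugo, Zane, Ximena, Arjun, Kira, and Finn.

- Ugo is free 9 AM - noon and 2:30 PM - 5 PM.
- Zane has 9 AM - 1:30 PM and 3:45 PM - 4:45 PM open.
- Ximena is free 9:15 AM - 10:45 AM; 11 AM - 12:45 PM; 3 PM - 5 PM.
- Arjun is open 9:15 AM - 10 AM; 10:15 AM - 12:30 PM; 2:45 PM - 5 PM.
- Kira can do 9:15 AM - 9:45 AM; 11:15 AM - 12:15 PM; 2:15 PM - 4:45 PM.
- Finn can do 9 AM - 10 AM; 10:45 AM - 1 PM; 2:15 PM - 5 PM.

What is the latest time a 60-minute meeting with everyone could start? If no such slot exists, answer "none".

Ugo ∩ Zane: 09:00-12:00, 15:45-16:45.
Ugo ∩ Zane ∩ Ximena: 09:15-10:45, 11:00-12:00, 15:45-16:45.
Ugo ∩ Zane ∩ Ximena ∩ Arjun: 09:15-10:00, 10:15-10:45, 11:00-12:00, 15:45-16:45.
Ugo ∩ Zane ∩ Ximena ∩ Arjun ∩ Kira: 09:15-09:45, 11:15-12:00, 15:45-16:45.
Ugo ∩ Zane ∩ Ximena ∩ Arjun ∩ Kira ∩ Finn: 09:15-09:45, 11:15-12:00, 15:45-16:45.
So the common availability across everyone is 09:15-09:45, 11:15-12:00, 15:45-16:45.
The last common window of at least 60 minutes is 15:45-16:45; a 60-minute meeting can start as late as 15:45 and still end by 16:45.

15:45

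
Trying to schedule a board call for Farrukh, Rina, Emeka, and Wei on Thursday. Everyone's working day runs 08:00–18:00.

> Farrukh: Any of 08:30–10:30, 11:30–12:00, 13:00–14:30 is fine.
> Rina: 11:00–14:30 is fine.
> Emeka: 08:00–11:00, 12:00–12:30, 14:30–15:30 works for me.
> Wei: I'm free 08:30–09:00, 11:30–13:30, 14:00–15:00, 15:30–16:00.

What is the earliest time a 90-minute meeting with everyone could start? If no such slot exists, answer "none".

none

Farrukh ∩ Rina: 11:30-12:00, 13:00-14:30.
Farrukh ∩ Rina ∩ Emeka: ∅.
Farrukh ∩ Rina ∩ Emeka ∩ Wei: ∅.
There is no time when everyone is free.
No common window is at least 90 minutes long.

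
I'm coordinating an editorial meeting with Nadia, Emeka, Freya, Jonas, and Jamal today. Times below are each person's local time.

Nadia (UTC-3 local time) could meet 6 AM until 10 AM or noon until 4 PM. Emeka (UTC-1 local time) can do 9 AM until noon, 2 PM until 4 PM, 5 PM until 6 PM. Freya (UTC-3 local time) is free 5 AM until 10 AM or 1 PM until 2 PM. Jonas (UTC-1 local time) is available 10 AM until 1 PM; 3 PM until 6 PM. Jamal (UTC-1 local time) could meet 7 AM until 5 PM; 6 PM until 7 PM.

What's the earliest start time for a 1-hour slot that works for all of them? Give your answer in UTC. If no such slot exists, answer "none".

11:00

Nadia in UTC: 09:00-13:00, 15:00-19:00 (add 3h to convert from UTC-3).
Emeka in UTC: 10:00-13:00, 15:00-17:00, 18:00-19:00 (add 1h to convert from UTC-1).
Freya in UTC: 08:00-13:00, 16:00-17:00 (add 3h to convert from UTC-3).
Jonas in UTC: 11:00-14:00, 16:00-19:00 (add 1h to convert from UTC-1).
Jamal in UTC: 08:00-18:00, 19:00-20:00 (add 1h to convert from UTC-1).
Nadia ∩ Emeka: 10:00-13:00, 15:00-17:00, 18:00-19:00.
Nadia ∩ Emeka ∩ Freya: 10:00-13:00, 16:00-17:00.
Nadia ∩ Emeka ∩ Freya ∩ Jonas: 11:00-13:00, 16:00-17:00.
Nadia ∩ Emeka ∩ Freya ∩ Jonas ∩ Jamal: 11:00-13:00, 16:00-17:00.
So the common availability across everyone is 11:00-13:00, 16:00-17:00.
The first common window of at least 60 minutes is 11:00-13:00, so the earliest start is 11:00.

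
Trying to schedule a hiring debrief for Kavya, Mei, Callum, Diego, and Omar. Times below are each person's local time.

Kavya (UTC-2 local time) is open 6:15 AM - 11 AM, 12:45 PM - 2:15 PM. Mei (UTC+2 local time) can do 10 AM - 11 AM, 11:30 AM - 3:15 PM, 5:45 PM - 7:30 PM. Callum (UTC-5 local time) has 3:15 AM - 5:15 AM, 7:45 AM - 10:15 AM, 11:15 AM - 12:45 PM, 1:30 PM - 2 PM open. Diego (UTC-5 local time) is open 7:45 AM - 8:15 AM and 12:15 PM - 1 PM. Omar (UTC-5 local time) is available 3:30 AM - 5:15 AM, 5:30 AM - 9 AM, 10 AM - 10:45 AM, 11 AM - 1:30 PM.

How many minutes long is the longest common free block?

Kavya in UTC: 08:15-13:00, 14:45-16:15 (add 2h to convert from UTC-2).
Mei in UTC: 08:00-09:00, 09:30-13:15, 15:45-17:30 (subtract 2h to convert from UTC+2).
Callum in UTC: 08:15-10:15, 12:45-15:15, 16:15-17:45, 18:30-19:00 (add 5h to convert from UTC-5).
Diego in UTC: 12:45-13:15, 17:15-18:00 (add 5h to convert from UTC-5).
Omar in UTC: 08:30-10:15, 10:30-14:00, 15:00-15:45, 16:00-18:30 (add 5h to convert from UTC-5).
Kavya ∩ Mei: 08:15-09:00, 09:30-13:00, 15:45-16:15.
Kavya ∩ Mei ∩ Callum: 08:15-09:00, 09:30-10:15, 12:45-13:00.
Kavya ∩ Mei ∩ Callum ∩ Diego: 12:45-13:00.
Kavya ∩ Mei ∩ Callum ∩ Diego ∩ Omar: 12:45-13:00.
Those are the intersection windows.
The longest is 12:45-13:00 at 15 minutes.

15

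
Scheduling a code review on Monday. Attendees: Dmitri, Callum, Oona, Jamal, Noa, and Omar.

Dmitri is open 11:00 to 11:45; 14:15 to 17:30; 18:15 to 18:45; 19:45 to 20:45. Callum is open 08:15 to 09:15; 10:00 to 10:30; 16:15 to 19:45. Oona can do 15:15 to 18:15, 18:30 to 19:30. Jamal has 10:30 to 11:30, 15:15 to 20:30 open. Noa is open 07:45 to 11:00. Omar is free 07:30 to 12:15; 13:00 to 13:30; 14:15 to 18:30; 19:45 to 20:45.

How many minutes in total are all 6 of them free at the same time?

Dmitri ∩ Callum: 16:15-17:30, 18:15-18:45.
Dmitri ∩ Callum ∩ Oona: 16:15-17:30, 18:30-18:45.
Dmitri ∩ Callum ∩ Oona ∩ Jamal: 16:15-17:30, 18:30-18:45.
Dmitri ∩ Callum ∩ Oona ∩ Jamal ∩ Noa: ∅.
Dmitri ∩ Callum ∩ Oona ∩ Jamal ∩ Noa ∩ Omar: ∅.
There is no time when everyone is free.
There is no common window, so the total is 0 minutes.

0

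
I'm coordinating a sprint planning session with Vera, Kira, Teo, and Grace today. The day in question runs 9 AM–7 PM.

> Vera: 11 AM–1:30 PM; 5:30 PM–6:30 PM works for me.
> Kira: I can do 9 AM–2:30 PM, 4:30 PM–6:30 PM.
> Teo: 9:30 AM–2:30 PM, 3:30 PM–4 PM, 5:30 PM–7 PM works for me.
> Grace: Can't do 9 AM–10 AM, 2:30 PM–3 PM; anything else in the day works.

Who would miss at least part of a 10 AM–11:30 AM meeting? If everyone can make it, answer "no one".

Vera

Vera free: 11:00-13:30, 17:30-18:30.
Kira free: 09:00-14:30, 16:30-18:30.
Teo free: 09:30-14:30, 15:30-16:00, 17:30-19:00.
Grace free: 10:00-14:30, 15:00-19:00 (invert busy blocks within the working day).
Vera: not fully free for 10:00-11:30. Kira: free for 10:00-11:30. Teo: free for 10:00-11:30. Grace: free for 10:00-11:30.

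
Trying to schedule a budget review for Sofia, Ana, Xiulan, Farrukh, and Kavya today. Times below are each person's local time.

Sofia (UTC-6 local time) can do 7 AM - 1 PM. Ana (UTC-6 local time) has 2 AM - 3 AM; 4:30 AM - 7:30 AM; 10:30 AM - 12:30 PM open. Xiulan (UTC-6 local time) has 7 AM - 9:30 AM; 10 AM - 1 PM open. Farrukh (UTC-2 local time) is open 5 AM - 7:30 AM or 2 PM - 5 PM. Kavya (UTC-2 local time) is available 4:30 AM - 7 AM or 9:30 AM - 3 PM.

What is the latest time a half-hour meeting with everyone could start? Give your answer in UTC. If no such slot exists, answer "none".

16:30

Sofia in UTC: 13:00-19:00 (add 6h to convert from UTC-6).
Ana in UTC: 08:00-09:00, 10:30-13:30, 16:30-18:30 (add 6h to convert from UTC-6).
Xiulan in UTC: 13:00-15:30, 16:00-19:00 (add 6h to convert from UTC-6).
Farrukh in UTC: 07:00-09:30, 16:00-19:00 (add 2h to convert from UTC-2).
Kavya in UTC: 06:30-09:00, 11:30-17:00 (add 2h to convert from UTC-2).
Sofia ∩ Ana: 13:00-13:30, 16:30-18:30.
Sofia ∩ Ana ∩ Xiulan: 13:00-13:30, 16:30-18:30.
Sofia ∩ Ana ∩ Xiulan ∩ Farrukh: 16:30-18:30.
Sofia ∩ Ana ∩ Xiulan ∩ Farrukh ∩ Kavya: 16:30-17:00.
The last common window of at least 30 minutes is 16:30-17:00; a 30-minute meeting can start as late as 16:30 and still end by 17:00.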